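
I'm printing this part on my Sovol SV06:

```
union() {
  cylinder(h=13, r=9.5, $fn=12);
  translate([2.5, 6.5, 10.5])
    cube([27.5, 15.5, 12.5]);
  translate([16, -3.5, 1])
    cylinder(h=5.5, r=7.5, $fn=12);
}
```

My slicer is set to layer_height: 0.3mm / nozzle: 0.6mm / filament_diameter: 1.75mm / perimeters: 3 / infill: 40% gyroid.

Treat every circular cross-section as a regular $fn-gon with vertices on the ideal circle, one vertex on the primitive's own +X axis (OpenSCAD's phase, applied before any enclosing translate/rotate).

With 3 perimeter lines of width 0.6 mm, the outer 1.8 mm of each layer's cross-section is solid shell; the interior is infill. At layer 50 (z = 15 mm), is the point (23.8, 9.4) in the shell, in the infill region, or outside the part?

At z = 15 mm: the cylinder is not intersected at this z (z outside [0, 13]); the cube at (2.5, 6.5) is present — its section is the full 27.5×15.5 rectangle; the cylinder at (16, -3.5) does not reach this height (z outside [1, 6.5]); Merging all regions: only the 27.5×15.5 cube at (2.5, 6.5) is present, so the union is just that shape — 1 connected region. Overall, the cross-section is a single solid region. The nearest boundary edge runs (2.50, 6.50)→(30.00, 6.50); distance from the point to it = 2.90 mm. The point is inside the cross-section and 2.90 mm from the nearest boundary — more than the 1.8 mm shell width (3 × 0.6), so it's in the infill interior.

infill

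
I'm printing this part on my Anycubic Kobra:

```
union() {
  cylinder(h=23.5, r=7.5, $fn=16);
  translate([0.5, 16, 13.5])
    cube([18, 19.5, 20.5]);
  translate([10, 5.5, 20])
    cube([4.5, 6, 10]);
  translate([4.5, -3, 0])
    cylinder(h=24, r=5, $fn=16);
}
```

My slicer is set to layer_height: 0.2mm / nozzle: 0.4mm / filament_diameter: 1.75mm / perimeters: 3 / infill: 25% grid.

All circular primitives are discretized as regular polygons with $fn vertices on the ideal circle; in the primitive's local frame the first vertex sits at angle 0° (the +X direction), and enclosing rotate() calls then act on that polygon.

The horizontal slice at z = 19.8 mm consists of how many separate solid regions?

At z = 19.8 mm: the cylinder: section is a regular 16-gon, circumradius r=7.5; the 18×19.5 cube at (0.5, 16) contributes its full rectangle; the cube at (10, 5.5) is absent (z outside [20, 30]); the cylinder at (4.5, -3): section is a regular 16-gon, circumradius r=5; Taking the union: the regions partially overlap (shared area 52.15 mm²), so overlapping operands fuse into one piece — 2 connected regions. The result has 2 disconnected regions.

2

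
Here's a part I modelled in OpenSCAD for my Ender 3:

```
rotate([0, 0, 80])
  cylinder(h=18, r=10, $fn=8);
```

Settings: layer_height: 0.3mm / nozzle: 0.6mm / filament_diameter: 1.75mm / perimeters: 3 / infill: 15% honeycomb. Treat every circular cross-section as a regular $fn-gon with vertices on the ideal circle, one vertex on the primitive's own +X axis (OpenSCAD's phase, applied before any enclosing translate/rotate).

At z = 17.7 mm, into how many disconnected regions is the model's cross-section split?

1

At z = 17.7 mm: the r=10 cylinder contributes a regular 8-gon of circumradius 10; (whole slice rotated 80° about Z — lengths, areas and connectivity unchanged). The result has 1 disconnected region.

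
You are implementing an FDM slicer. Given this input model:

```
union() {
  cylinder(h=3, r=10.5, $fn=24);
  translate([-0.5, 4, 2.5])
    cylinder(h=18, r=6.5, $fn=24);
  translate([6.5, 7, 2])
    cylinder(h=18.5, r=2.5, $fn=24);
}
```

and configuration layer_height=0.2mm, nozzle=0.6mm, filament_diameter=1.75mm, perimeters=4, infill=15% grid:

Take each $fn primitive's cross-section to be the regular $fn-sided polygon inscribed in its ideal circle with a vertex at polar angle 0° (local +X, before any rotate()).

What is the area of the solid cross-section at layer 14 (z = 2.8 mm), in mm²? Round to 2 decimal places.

348.37 mm²

At z = 2.8 mm: the r=10.5 cylinder contributes a regular 24-gon of circumradius 10.5 (area = (24/2)·10.500²·sin(360°/24) = 342.42 mm²); the r=6.5 cylinder at (-0.5, 4) gives a regular 24-gon of circumradius 6.5 (constant along its height) (area = (24/2)·6.500²·sin(360°/24) = 131.22 mm²); the cylinder at (6.5, 7): section is a regular 24-gon, circumradius r=2.5 (area = (24/2)·2.500²·sin(360°/24) = 19.41 mm²); Merging all regions: the regions partially overlap — summed areas 493.05 mm² minus the doubly-counted overlap 144.68 mm² gives 348.37 mm² — area = 348.37 mm². Overall, the cross-section is a single solid region. Net area = 348.37 mm².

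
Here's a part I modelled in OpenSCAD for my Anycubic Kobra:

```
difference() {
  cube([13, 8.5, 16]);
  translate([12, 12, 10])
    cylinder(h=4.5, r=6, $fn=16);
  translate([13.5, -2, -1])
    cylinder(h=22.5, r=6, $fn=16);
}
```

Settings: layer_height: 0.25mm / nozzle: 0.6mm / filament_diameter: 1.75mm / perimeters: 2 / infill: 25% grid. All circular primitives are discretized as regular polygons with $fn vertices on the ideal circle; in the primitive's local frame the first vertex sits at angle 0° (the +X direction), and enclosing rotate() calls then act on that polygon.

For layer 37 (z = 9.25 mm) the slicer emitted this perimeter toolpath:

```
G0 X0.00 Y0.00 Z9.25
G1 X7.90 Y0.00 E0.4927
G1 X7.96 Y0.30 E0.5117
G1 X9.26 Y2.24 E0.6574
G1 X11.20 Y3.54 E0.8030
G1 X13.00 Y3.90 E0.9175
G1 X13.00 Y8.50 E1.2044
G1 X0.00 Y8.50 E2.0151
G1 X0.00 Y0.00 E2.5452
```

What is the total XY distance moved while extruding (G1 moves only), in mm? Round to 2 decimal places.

Sum the Euclidean lengths of each G1 segment: total = 40.81 mm.

40.81 mm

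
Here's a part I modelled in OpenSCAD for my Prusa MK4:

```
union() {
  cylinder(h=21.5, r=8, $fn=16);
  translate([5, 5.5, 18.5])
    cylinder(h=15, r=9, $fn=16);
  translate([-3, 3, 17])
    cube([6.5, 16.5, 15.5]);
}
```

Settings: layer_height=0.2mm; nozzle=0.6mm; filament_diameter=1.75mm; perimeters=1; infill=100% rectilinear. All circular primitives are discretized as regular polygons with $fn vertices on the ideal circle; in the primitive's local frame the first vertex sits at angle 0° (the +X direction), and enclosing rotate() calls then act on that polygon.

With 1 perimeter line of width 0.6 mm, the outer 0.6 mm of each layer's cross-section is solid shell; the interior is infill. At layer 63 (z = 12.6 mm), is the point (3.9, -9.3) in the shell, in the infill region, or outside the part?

outside

At z = 12.6 mm: the r=8 cylinder gives a regular 16-gon of circumradius 8 (constant along its height); the cylinder at (5, 5.5) is not intersected at this z (z outside [18.5, 33.5]); the cube at (-3, 3) is not intersected at this z (z outside [17, 32.5]); Taking the union: only the r=8 cylinder is present, so the union is just that shape — 1 connected region. Overall, the cross-section is a single solid region. The nearest boundary edge runs (-0.00, -8.00)→(3.06, -7.39); distance from the point to it = 2.09 mm. The point is not inside any of the regions above, so it lies outside the cross-section (2.09 mm from the nearest boundary).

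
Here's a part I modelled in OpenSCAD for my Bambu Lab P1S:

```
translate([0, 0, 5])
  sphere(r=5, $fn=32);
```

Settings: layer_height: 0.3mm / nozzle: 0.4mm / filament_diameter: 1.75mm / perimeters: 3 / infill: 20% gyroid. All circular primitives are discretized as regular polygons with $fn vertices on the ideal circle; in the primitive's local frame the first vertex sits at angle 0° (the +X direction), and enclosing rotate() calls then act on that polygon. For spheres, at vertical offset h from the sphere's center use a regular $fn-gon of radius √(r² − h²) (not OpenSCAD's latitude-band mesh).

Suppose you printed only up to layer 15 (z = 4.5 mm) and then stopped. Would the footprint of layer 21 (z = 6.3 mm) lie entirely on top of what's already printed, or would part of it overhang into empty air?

Compare the two slices. At z = 4.5: the sphere: section is a regular 32-gon, circumradius = √(r²−h²) = √(5²−0.5²) = 4.975 (area = (32/2)·4.975²·sin(360°/32) = 77.26 mm²). At z = 6.3: the r=5 sphere slices to a regular 32-gon of circumradius 4.828 (√(r²−h²) with h=1.3 from center) (area = (32/2)·4.828²·sin(360°/32) = 72.76 mm²). Checking containment: the cross-section at z = 6.3 is a subset of the cross-section at z = 4.5.

entirely on top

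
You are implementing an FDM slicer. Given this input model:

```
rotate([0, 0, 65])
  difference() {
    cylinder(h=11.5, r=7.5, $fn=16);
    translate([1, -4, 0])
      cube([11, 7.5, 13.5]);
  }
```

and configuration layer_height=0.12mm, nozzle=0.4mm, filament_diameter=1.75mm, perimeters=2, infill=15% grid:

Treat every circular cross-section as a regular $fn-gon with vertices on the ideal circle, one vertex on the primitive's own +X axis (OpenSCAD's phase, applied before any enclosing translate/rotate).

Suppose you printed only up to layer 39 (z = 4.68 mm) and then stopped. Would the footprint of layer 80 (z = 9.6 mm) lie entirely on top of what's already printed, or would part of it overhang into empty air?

entirely on top

Compare the two slices. At z = 4.68: the cylinder: section is a regular 16-gon, circumradius r=7.5 (area = (16/2)·7.500²·sin(360°/16) = 172.21 mm²); the cube at (1, -4) (footprint 11×7.5) is included at this height (area 82.50 mm²); Subtracting the remaining from the first: starting from the r=7.5 cylinder (172.21 mm²), the 11×7.5 cube at (1, -4) partially overlaps it — only the 45.55 mm² overlap (of its 82.50 mm²) is removed, clipping the outline — area = 126.66 mm²; (whole slice rotated 65° about Z — lengths, areas and connectivity unchanged). At z = 9.6: the cylinder: section is a regular 16-gon, circumradius r=7.5 (area = (16/2)·7.500²·sin(360°/16) = 172.21 mm²); the cube at (1, -4) is present — its section is the full 11×7.5 rectangle (area 82.50 mm²); After the difference (first − rest): starting from the r=7.5 cylinder (172.21 mm²), the 11×7.5 cube at (1, -4) partially overlaps it — only the 45.55 mm² overlap (of its 82.50 mm²) is removed, clipping the outline — area = 126.66 mm²; (rotated 65° about Z; rotation is an isometry so areas/perimeters/island counts are preserved). Checking containment: the cross-section at z = 9.6 is a subset of the cross-section at z = 4.68.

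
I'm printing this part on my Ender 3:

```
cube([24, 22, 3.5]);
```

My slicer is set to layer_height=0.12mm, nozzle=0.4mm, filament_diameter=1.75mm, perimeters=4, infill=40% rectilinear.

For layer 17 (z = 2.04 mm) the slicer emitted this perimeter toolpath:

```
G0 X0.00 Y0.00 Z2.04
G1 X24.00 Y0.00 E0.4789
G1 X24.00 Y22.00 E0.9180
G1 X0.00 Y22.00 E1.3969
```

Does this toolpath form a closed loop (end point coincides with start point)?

Start point (G0): (0.00, 0.00). End point (last G1): the path does not return to the start — open.

no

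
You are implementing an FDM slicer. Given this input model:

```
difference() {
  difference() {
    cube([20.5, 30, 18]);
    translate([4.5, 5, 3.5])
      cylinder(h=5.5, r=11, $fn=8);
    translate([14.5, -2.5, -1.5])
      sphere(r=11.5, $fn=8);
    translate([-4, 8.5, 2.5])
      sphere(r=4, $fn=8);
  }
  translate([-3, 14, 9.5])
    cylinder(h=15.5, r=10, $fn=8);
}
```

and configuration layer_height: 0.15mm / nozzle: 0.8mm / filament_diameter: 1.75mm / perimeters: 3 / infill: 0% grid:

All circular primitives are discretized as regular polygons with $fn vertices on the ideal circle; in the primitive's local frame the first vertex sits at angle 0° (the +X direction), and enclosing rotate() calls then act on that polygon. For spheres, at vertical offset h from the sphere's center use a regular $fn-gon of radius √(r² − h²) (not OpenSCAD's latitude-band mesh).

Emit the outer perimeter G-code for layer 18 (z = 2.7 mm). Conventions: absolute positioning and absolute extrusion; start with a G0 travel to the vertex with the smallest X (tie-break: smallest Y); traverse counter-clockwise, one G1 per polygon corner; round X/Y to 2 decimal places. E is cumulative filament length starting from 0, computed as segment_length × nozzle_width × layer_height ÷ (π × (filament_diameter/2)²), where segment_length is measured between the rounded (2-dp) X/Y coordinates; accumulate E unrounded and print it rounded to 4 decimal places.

At z = 2.7 mm: the cube is present — its section is the full 20.5×30 rectangle; the cylinder at (4.5, 5) is absent (z outside [3.5, 9]); the sphere at (14.5, -2.5): section is a regular 8-gon, circumradius = √(r²−h²) = √(11.5²−4.2²) = 10.706; the r=4 sphere at (-4, 8.5) contributes a regular 8-gon of circumradius √(4²−0.2²) = 3.995; Subtracting the remaining from the first: starting from the 20.5×30 cube, the r=11.5 sphere at (14.5, -2.5) partially overlaps it — only the 97.35 mm² overlap (of its 324.17 mm²) is removed, clipping the outline; the r=4 sphere at (-4, 8.5) misses the remaining region (no effect) — 1 connected region; the cylinder at (-3, 14) is absent (z outside [9.5, 25]); Subtracting the remaining from the first: none of the subtracted shapes is present at this height, so that combined region is unchanged — 1 connected region. The outline is a single polygon with 7 vertices. Extrusion per mm of travel: 0.8 × 0.15 / (π × 0.875²) = 0.049890. Accumulating E over each segment gives final E = 4.9785.

G0 X0.00 Y0.00 Z2.70
G1 X4.83 Y0.00 E0.2410
G1 X6.93 Y5.07 E0.5148
G1 X14.50 Y8.21 E0.9236
G1 X20.50 Y5.72 E1.2477
G1 X20.50 Y30.00 E2.4591
G1 X0.00 Y30.00 E3.4818
G1 X0.00 Y0.00 E4.9785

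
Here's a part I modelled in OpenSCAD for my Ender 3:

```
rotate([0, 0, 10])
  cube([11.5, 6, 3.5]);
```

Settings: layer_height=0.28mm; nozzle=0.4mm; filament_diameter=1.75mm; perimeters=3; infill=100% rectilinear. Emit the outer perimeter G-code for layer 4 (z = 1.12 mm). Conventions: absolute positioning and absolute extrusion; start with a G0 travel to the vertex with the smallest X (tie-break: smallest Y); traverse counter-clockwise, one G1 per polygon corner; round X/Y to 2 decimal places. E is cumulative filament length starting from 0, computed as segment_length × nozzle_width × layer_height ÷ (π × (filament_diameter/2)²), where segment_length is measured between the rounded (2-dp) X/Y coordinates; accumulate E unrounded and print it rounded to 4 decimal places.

At z = 1.12 mm: the cube is present — its section is the full 11.5×6 rectangle; (rotated 10° about Z; rotation is an isometry so areas/perimeters/island counts are preserved). The outline is a single polygon with 4 vertices. Extrusion per mm of travel: 0.4 × 0.28 / (π × 0.875²) = 0.046564. Accumulating E over each segment gives final E = 1.6299.

G0 X-1.04 Y5.91 Z1.12
G1 X0.00 Y0.00 E0.2794
G1 X11.33 Y2.00 E0.8152
G1 X10.28 Y7.91 E1.0947
G1 X-1.04 Y5.91 E1.6299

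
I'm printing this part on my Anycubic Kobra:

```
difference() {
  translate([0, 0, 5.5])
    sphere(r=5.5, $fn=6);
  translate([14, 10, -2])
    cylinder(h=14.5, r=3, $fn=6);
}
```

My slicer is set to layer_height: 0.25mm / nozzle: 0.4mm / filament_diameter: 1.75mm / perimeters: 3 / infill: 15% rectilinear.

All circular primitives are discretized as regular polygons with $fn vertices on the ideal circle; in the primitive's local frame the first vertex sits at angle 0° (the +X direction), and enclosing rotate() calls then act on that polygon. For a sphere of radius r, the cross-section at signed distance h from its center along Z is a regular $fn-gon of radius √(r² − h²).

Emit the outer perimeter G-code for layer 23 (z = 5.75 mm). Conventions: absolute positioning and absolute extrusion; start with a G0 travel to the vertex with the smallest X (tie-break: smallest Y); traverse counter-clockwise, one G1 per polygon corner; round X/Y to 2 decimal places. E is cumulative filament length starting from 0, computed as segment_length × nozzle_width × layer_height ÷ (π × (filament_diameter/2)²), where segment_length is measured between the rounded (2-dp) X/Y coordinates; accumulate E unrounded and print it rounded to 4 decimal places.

G0 X-5.49 Y0.00 Z5.75
G1 X-2.75 Y-4.76 E0.2283
G1 X2.75 Y-4.76 E0.4570
G1 X5.49 Y0.00 E0.6853
G1 X2.75 Y4.76 E0.9137
G1 X-2.75 Y4.76 E1.1424
G1 X-5.49 Y0.00 E1.3707

At z = 5.75 mm: the r=5.5 sphere contributes a regular 6-gon of circumradius √(5.5²−0.25²) = 5.494; the r=3 cylinder at (14, 10) contributes a regular 6-gon of circumradius 3; After the difference (first − rest): starting from the r=5.5 sphere, the r=3 cylinder at (14, 10) misses the remaining region (no effect) — 1 connected region. The outline is a single polygon with 6 vertices. Extrusion per mm of travel: 0.4 × 0.25 / (π × 0.875²) = 0.041575. Accumulating E over each segment gives final E = 1.3707.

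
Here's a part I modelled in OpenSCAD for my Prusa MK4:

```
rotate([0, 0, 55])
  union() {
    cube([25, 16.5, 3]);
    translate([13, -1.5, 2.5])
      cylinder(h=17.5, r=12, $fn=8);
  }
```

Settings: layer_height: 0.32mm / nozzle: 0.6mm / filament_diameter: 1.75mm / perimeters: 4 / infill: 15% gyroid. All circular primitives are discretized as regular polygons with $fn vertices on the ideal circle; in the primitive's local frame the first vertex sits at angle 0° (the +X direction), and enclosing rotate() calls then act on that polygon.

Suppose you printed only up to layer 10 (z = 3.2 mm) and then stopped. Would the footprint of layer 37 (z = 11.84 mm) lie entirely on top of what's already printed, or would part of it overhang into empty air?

Compare the two slices. At z = 3.2: the cube is not intersected at this z (z outside [0, 3]); the r=12 cylinder at (13, -1.5) contributes a regular 8-gon of circumradius 12 (area = (8/2)·12.000²·sin(360°/8) = 407.29 mm²); Taking the union: only the r=12 cylinder at (13, -1.5) is present, so the union is just that shape — area = 407.29 mm²; (whole slice rotated 55° about Z — lengths, areas and connectivity unchanged). At z = 11.84: the cube is absent (z outside [0, 3]); the cylinder at (13, -1.5): section is a regular 8-gon, circumradius r=12 (area = (8/2)·12.000²·sin(360°/8) = 407.29 mm²); Taking the union: only the r=12 cylinder at (13, -1.5) is present, so the union is just that shape — area = 407.29 mm²; (rotated 55° about Z; rotation is an isometry so areas/perimeters/island counts are preserved). Checking containment: the cross-section at z = 11.84 is a subset of the cross-section at z = 3.2.

entirely on top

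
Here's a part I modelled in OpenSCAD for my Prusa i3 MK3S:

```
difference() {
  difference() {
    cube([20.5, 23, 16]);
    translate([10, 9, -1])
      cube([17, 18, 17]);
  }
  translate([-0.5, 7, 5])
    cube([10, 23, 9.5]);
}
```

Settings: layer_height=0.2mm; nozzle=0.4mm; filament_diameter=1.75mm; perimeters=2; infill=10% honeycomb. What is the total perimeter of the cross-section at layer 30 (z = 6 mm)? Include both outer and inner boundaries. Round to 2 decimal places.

87.00 mm

At z = 6 mm: the 20.5×23 cube contributes its full rectangle (perimeter 87.00 mm); the 17×18 cube at (10, 9) contributes its full rectangle (perimeter 70.00 mm); After the difference (first − rest): starting from the 20.5×23 cube, the 17×18 cube at (10, 9) partially overlaps it — only the 147.00 mm² overlap (of its 306.00 mm²) is removed, clipping the outline — boundary = 87.00 mm; the 10×23 cube at (-0.5, 7) contributes its full rectangle (perimeter 66.00 mm); After the difference (first − rest): starting from the result so far, the 10×23 cube at (-0.5, 7) partially overlaps it — only the 152.00 mm² overlap (of its 230.00 mm²) is removed, clipping the outline — boundary = 87.00 mm. Overall, the cross-section is a single solid region. Total boundary length (outer) = 87.00 mm.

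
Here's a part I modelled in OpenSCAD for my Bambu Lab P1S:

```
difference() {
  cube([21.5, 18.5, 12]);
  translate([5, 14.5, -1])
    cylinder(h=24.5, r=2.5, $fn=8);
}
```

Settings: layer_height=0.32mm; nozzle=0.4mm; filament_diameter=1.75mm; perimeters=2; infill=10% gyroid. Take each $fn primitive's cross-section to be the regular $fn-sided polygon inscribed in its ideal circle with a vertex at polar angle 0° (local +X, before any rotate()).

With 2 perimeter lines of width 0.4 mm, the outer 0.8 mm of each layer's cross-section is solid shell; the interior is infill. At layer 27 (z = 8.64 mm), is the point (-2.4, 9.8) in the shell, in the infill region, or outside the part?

At z = 8.64 mm: the cube is present — its section is the full 21.5×18.5 rectangle; the cylinder at (5, 14.5): section is a regular 8-gon, circumradius r=2.5; Subtracting the remaining from the first: starting from the 21.5×18.5 cube, the r=2.5 cylinder at (5, 14.5) lies wholly inside it (removes its full 17.68 mm² and its 15.31 mm outline becomes a hole wall) — 1 connected region with 1 hole. Overall, the cross-section is one region with 1 hole. The nearest boundary edge runs (0.00, 0.00)→(0.00, 18.50); distance from the point to it = 2.40 mm. The point is not inside any of the regions above, so it lies outside the cross-section (2.40 mm from the nearest boundary).

outside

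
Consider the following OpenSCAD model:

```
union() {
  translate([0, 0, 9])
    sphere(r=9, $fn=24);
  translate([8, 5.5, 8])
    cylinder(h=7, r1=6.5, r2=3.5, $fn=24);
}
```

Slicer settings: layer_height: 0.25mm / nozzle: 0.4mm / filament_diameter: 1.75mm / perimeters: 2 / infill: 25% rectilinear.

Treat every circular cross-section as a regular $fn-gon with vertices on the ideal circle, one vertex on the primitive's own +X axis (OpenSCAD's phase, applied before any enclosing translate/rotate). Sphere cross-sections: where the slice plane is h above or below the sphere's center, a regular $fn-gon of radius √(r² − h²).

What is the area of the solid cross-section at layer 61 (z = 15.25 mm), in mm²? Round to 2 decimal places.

130.25 mm²

At z = 15.25 mm: the r=9 sphere slices to a regular 24-gon of circumradius 6.476 (√(r²−h²) with h=6.25 from center) (area = (24/2)·6.476²·sin(360°/24) = 130.25 mm²); the cone at (8, 5.5) is not intersected at this z (z outside [8, 15]); Merging all regions: only the r=9 sphere is present, so the union is just that shape — area = 130.25 mm². Overall, the cross-section is a single solid region. Net area = 130.25 mm².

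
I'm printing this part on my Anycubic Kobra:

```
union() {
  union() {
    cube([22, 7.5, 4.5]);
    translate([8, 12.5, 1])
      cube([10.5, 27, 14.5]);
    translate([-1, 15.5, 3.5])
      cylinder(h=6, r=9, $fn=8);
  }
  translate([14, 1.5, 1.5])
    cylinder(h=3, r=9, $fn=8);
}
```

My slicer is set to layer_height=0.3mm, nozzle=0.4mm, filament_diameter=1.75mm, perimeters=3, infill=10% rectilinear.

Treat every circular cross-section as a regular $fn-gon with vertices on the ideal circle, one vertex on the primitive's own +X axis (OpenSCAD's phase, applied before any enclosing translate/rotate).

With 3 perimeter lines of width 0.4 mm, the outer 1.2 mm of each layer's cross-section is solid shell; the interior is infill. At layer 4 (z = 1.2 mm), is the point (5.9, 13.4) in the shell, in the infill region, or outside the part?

At z = 1.2 mm: the cube (footprint 22×7.5) is included at this height; the cube at (8, 12.5) is present — its section is the full 10.5×27 rectangle; the cylinder at (-1, 15.5) is absent (z outside [3.5, 9.5]); Combining (union): the 2 present regions are separate (no shared area or edge), so areas and boundary lengths simply add and each stays a separate island — 2 connected regions; the cylinder at (14, 1.5) is not intersected at this z (z outside [1.5, 4.5]); Merging all regions: only the result so far is present, so the union is just that shape — 2 connected regions. Overall, the cross-section has 2 separate islands. The nearest boundary edge runs (8.00, 12.50)→(8.00, 39.50); distance from the point to it = 2.10 mm. The point is not inside any of the regions above, so it lies outside the cross-section (2.10 mm from the nearest boundary).

outside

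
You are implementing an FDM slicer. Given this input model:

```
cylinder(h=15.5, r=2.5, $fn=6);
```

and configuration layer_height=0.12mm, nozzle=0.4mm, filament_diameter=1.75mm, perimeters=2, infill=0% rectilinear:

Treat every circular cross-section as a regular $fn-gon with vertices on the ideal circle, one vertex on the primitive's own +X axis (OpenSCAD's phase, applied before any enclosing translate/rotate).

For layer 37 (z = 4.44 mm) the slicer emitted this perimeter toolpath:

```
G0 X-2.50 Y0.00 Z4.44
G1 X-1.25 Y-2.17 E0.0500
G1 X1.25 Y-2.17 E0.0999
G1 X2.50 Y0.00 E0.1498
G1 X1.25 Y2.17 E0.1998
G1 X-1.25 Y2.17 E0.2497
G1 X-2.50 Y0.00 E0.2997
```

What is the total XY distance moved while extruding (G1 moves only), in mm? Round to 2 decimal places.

15.02 mm

Sum the Euclidean lengths of each G1 segment: total = 15.02 mm.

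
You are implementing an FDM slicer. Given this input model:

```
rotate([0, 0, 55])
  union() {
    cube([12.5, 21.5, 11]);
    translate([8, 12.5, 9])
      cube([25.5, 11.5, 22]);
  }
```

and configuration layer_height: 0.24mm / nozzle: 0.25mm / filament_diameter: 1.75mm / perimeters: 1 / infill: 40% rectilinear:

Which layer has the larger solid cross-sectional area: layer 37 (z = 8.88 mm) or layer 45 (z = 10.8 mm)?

layer 45 (z = 10.8 mm)

Layer 37 (z = 8.88): the cube is present — its section is the full 12.5×21.5 rectangle (area 268.75 mm²); the cube at (8, 12.5) does not reach this height (z outside [9, 31]); Combining (union): only the 12.5×21.5 cube is present, so the union is just that shape — area = 268.75 mm²; (whole slice rotated 55° about Z — lengths, areas and connectivity unchanged). So its area = 268.75 mm². Layer 45 (z = 10.8): the 12.5×21.5 cube contributes its full rectangle (area 268.75 mm²); the 25.5×11.5 cube at (8, 12.5) contributes its full rectangle (area 293.25 mm²); Combining (union): the regions partially overlap — summed areas 562.00 mm² minus the doubly-counted overlap 40.50 mm² gives 521.50 mm² — area = 521.50 mm²; (rotated 55° about Z; rotation is an isometry so areas/perimeters/island counts are preserved). So its area = 521.50 mm². Layer 45 is larger (521.50 vs 268.75 mm²).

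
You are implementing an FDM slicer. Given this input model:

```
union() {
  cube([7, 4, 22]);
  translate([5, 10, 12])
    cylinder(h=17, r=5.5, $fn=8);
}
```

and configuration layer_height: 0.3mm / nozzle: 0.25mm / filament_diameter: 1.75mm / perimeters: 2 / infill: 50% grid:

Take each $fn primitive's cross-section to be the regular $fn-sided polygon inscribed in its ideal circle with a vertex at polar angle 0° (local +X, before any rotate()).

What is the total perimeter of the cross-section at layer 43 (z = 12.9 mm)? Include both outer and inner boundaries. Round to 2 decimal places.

55.68 mm

At z = 12.9 mm: the cube is present — its section is the full 7×4 rectangle (perimeter 22.00 mm); the r=5.5 cylinder at (5, 10) contributes a regular 8-gon of circumradius 5.5 (perimeter = 2·8·5.500·sin(180°/8) = 33.68 mm); Merging all regions: the 2 present regions are separate (no shared area or edge), so areas and boundary lengths simply add and each stays a separate island — boundary = 55.68 mm. Overall, the cross-section has 2 separate islands. Total boundary length (outer) = 55.68 mm.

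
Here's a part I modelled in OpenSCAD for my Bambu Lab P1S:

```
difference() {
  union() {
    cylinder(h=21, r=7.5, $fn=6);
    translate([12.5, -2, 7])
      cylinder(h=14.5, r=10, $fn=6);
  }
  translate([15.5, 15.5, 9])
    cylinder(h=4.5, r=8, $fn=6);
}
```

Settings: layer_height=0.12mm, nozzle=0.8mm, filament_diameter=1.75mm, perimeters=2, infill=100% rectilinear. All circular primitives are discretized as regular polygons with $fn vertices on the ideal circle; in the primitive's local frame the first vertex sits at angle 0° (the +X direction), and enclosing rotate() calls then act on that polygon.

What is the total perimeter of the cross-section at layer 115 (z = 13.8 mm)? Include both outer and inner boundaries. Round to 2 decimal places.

At z = 13.8 mm: the cylinder: section is a regular 6-gon, circumradius r=7.5 (perimeter = 2·6·7.500·sin(180°/6) = 45.00 mm); the cylinder at (12.5, -2): section is a regular 6-gon, circumradius r=10 (perimeter = 2·6·10.000·sin(180°/6) = 60.00 mm); Combining (union): the regions partially overlap (shared area 20.50 mm²), so the edge portions inside another operand are dropped and the merged outline is re-measured after clipping — boundary = 85.00 mm; the cylinder at (15.5, 15.5) is absent (z outside [9, 13.5]); After the difference (first − rest): none of the subtracted shapes is present at this height, so that combined region is unchanged — boundary = 85.00 mm. Overall, the cross-section is a single solid region. Total boundary length (outer) = 85.00 mm.

85.00 mm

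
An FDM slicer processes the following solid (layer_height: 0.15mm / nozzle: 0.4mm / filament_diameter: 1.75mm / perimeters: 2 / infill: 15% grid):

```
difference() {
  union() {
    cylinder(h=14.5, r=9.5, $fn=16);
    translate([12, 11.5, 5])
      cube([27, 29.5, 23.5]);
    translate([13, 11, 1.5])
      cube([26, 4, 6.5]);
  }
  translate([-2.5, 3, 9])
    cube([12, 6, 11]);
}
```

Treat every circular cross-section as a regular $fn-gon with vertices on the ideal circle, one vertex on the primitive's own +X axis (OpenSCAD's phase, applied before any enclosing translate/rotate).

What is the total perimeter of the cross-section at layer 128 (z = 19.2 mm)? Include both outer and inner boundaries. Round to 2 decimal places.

At z = 19.2 mm: the cylinder does not reach this height (z outside [0, 14.5]); the cube at (12, 11.5) (footprint 27×29.5) is included at this height (perimeter 113.00 mm); the cube at (13, 11) is not intersected at this z (z outside [1.5, 8]); Merging all regions: only the 27×29.5 cube at (12, 11.5) is present, so the union is just that shape — boundary = 113.00 mm; the 12×6 cube at (-2.5, 3) contributes its full rectangle (perimeter 36.00 mm); Taking the first minus the rest: starting from the result so far, the 12×6 cube at (-2.5, 3) misses the remaining region (no effect) — boundary = 113.00 mm. Overall, the cross-section is a single solid region. Total boundary length (outer) = 113.00 mm.

113.00 mm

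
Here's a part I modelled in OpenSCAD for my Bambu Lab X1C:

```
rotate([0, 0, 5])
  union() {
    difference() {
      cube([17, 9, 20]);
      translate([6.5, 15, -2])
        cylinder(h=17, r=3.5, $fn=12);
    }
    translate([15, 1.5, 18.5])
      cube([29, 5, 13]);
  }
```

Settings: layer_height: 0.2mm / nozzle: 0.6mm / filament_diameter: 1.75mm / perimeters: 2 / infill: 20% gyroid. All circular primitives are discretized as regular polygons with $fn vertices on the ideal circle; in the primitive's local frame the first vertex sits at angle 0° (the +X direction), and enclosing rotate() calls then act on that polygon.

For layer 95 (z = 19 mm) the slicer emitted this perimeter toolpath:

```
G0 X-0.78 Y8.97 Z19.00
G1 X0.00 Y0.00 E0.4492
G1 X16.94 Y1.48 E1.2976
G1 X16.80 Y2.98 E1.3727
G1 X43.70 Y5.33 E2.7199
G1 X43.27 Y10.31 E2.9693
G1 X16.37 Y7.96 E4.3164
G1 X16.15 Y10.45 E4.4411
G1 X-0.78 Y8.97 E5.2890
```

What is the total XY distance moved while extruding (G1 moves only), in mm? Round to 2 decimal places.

Sum the Euclidean lengths of each G1 segment: total = 106.01 mm.

106.01 mm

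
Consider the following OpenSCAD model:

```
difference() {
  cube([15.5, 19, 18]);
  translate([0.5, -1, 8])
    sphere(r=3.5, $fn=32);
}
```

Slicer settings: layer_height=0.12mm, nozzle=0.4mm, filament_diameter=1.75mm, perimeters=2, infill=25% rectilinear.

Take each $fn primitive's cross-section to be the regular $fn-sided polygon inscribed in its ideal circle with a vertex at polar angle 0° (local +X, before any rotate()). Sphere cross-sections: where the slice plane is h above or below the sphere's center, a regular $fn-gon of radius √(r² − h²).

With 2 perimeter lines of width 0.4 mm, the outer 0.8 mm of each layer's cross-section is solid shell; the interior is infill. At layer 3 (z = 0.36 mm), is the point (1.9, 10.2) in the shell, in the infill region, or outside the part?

At z = 0.36 mm: the cube is present — its section is the full 15.5×19 rectangle; the sphere at (0.5, -1) is absent (|z−center|=7.640 > r=3.5); Taking the first minus the rest: none of the subtracted shapes is present at this height, so the 15.5×19 cube is unchanged — 1 connected region. Overall, the cross-section is a single solid region. The nearest boundary edge runs (0.00, 19.00)→(0.00, 0.00); distance from the point to it = 1.90 mm. The point is inside the cross-section and 1.90 mm from the nearest boundary — more than the 0.8 mm shell width (2 × 0.4), so it's in the infill interior.

infill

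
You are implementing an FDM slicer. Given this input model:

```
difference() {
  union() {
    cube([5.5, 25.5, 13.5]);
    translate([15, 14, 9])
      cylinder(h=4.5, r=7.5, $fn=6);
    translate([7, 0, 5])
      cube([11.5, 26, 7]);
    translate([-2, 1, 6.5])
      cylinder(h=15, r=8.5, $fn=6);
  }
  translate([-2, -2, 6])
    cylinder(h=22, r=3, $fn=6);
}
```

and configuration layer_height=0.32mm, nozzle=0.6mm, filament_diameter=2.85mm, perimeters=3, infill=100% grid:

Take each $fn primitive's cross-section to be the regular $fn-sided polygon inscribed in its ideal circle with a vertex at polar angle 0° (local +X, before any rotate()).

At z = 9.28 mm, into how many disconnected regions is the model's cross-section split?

2

At z = 9.28 mm: the 5.5×25.5 cube contributes its full rectangle; the cylinder at (15, 14): section is a regular 6-gon, circumradius r=7.5; the 11.5×26 cube at (7, 0) contributes its full rectangle; the r=8.5 cylinder at (-2, 1) contributes a regular 6-gon of circumradius 8.5; Combining (union): the regions partially overlap (shared area 155.38 mm²), so overlapping operands fuse into one piece — 2 connected regions; the r=3 cylinder at (-2, -2) gives a regular 6-gon of circumradius 3 (constant along its height); Subtracting the remaining from the first: starting from the result so far, the r=3 cylinder at (-2, -2) lies wholly inside it (removes its full 23.38 mm² and its 18.00 mm outline becomes a hole wall) — 2 connected regions with 1 hole. The result has 2 disconnected regions.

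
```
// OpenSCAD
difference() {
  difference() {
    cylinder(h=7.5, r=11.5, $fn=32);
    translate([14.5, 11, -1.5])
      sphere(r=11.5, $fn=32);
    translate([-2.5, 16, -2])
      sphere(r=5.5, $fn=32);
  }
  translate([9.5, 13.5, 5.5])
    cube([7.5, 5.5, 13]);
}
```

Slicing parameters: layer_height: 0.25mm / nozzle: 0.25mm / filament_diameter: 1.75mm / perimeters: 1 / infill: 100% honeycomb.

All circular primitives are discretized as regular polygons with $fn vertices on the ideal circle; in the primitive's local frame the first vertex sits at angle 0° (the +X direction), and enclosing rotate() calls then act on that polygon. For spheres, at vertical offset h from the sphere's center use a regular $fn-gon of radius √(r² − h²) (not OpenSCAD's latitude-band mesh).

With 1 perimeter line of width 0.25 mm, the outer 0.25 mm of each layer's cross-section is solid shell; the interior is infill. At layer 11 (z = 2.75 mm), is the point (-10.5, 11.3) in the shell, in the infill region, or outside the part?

outside

At z = 2.75 mm: the cylinder: section is a regular 32-gon, circumradius r=11.5; the r=11.5 sphere at (14.5, 11) slices to a regular 32-gon of circumradius 10.686 (√(r²−h²) with h=4.25 from center); the r=5.5 sphere at (-2.5, 16) slices to a regular 32-gon of circumradius 2.773 (√(r²−h²) with h=4.75 from center); Taking the first minus the rest: starting from the r=11.5 cylinder, the r=11.5 sphere at (14.5, 11) partially overlaps it — only the 33.38 mm² overlap (of its 356.43 mm²) is removed, clipping the outline; the r=5.5 sphere at (-2.5, 16) misses the remaining region (no effect) — 1 connected region; the cube at (9.5, 13.5) does not reach this height (z outside [5.5, 18.5]); Subtracting the remaining from the first: none of the subtracted shapes is present at this height, so that combined region is unchanged — 1 connected region. Overall, the cross-section is a single solid region. The nearest boundary edge runs (-8.13, 8.13)→(-6.39, 9.56); distance from the point to it = 3.95 mm. The point is not inside any of the regions above, so it lies outside the cross-section (3.95 mm from the nearest boundary).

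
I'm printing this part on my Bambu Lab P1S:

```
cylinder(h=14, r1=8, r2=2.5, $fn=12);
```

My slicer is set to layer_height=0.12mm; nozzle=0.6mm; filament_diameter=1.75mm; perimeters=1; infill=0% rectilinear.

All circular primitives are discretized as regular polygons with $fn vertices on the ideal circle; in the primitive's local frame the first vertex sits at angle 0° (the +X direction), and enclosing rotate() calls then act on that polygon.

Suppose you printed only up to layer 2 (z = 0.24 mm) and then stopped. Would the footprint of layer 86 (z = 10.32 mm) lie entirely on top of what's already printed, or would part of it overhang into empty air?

entirely on top

Compare the two slices. At z = 0.24: the cone contributes a regular 12-gon of circumradius 7.906 (interpolated between r1=8 and r2=2.5 at t=0.017) (area = (12/2)·7.906²·sin(360°/12) = 187.50 mm²). At z = 10.32: the cone: at t=0.737 of its height the radius interpolates to r₁+(r₂−r₁)t = 3.946, giving a regular 12-gon of that circumradius (area = (12/2)·3.946²·sin(360°/12) = 46.71 mm²). Checking containment: the cross-section at z = 10.32 is a subset of the cross-section at z = 0.24.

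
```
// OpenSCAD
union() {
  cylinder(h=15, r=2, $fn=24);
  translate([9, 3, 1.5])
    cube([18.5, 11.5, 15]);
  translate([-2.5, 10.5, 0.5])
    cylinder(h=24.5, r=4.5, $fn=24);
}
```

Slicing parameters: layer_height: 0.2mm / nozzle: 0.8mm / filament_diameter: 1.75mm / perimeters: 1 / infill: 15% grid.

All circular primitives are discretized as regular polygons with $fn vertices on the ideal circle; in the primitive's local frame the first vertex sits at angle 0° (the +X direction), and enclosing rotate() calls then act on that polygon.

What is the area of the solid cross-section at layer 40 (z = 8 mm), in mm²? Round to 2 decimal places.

288.07 mm²

At z = 8 mm: the r=2 cylinder gives a regular 24-gon of circumradius 2 (constant along its height) (area = (24/2)·2.000²·sin(360°/24) = 12.42 mm²); the 18.5×11.5 cube at (9, 3) contributes its full rectangle (area 212.75 mm²); the r=4.5 cylinder at (-2.5, 10.5) contributes a regular 24-gon of circumradius 4.5 (area = (24/2)·4.500²·sin(360°/24) = 62.89 mm²); Merging all regions: the 3 present regions are separate (no shared area or edge), so areas and boundary lengths simply add and each stays a separate island — area = 288.07 mm². Overall, the cross-section has 3 separate islands. Net area = 288.07 mm².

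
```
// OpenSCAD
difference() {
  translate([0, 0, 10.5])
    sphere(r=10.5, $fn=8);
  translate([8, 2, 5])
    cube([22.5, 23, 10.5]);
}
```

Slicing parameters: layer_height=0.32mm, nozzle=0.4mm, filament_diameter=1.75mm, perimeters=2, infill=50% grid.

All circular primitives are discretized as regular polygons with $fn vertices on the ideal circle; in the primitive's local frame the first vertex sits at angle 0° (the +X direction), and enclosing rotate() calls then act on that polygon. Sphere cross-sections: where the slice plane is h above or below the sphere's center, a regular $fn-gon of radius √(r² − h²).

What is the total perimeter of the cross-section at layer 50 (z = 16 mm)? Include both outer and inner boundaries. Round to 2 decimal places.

54.77 mm

At z = 16 mm: the r=10.5 sphere slices to a regular 8-gon of circumradius 8.944 (√(r²−h²) with h=5.5 from center) (perimeter = 2·8·8.944·sin(180°/8) = 54.77 mm); the cube at (8, 2) is not intersected at this z (z outside [5, 15.5]); After the difference (first − rest): none of the subtracted shapes is present at this height, so the r=10.5 sphere is unchanged — boundary = 54.77 mm. Overall, the cross-section is a single solid region. Total boundary length (outer) = 54.77 mm.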